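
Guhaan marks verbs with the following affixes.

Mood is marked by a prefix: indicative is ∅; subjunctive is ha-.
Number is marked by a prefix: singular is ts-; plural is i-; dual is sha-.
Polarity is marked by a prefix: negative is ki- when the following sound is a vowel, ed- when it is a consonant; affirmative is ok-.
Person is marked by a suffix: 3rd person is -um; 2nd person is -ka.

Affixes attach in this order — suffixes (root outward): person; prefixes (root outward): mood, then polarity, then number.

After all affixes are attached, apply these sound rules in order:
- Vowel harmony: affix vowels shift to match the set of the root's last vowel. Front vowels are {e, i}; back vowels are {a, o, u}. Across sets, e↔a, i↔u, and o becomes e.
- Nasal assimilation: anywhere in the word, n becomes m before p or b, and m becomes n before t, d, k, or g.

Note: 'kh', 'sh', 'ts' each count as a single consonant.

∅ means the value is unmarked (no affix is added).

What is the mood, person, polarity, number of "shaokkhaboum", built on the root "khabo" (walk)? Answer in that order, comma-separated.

Segment: sha-ok-khabo-um.
mood: ∅ → indicative.
person: -um → 3rd person.
polarity: ok- → affirmative.
number: sha- → dual.

indicative, 3rd person, affirmative, dual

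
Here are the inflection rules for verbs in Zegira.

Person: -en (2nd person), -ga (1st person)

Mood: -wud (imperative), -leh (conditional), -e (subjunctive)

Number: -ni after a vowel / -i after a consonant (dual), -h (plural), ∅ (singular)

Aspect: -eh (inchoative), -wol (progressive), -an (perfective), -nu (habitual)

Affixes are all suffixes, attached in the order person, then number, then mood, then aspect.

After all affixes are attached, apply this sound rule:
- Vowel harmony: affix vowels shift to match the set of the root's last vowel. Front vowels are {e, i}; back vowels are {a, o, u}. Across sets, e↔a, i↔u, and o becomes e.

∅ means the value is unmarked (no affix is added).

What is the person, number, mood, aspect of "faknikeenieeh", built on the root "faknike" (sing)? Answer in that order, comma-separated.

Segment: faknike-en-i-e-eh.
person: -en → 2nd person.
number: -ni/i → dual.
mood: -e → subjunctive.
aspect: -eh → inchoative.

2nd person, dual, subjunctive, inchoative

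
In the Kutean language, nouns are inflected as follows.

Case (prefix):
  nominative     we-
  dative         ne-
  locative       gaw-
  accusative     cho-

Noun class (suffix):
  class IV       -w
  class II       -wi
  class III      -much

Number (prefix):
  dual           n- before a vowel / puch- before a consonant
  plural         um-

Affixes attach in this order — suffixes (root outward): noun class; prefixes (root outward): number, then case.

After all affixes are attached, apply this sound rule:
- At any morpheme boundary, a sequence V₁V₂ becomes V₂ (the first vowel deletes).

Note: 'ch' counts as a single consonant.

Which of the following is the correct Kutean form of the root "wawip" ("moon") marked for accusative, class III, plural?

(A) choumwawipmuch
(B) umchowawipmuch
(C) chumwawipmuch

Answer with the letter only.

Attach noun class class III -much → wawipmuch.
Attach number plural um- → umwawipmuch.
Attach case accusative cho- → choumwawipmuch.
Apply vowel deletion: choumwawipmuch → chumwawipmuch.
So the correct form is chumwawipmuch, option (C).
(B) umchowawipmuch is wrong: it has the affixes in the wrong order.
(A) choumwawipmuch is wrong: it fails to apply the sound rule(s).

C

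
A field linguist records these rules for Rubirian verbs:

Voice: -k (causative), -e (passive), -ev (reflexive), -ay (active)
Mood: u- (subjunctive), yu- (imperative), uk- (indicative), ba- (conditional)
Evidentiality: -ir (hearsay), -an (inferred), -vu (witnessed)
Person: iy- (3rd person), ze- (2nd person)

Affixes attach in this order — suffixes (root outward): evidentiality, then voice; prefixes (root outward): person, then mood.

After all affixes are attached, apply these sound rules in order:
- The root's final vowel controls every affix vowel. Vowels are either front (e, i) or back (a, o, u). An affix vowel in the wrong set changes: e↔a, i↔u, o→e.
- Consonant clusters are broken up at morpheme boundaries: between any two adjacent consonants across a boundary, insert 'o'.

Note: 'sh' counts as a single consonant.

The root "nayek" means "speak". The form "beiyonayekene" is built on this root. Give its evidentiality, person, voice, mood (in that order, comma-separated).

Segment: ba-iy-nayek-an-e.
evidentiality: -an → inferred.
person: iy- → 3rd person.
voice: -e → passive.
mood: ba- → conditional.

inferred, 3rd person, passive, conditional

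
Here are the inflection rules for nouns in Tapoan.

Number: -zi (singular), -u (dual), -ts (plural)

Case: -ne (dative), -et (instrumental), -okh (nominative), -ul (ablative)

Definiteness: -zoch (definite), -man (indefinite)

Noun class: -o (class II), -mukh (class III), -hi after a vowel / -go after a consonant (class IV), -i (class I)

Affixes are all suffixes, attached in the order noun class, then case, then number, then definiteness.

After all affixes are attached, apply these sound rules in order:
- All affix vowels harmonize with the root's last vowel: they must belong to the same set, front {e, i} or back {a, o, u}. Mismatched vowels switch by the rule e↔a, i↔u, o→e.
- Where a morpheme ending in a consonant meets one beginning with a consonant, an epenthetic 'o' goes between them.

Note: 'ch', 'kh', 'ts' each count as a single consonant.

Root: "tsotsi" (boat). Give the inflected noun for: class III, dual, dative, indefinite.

tsotsimikhoneimen

Attach noun class class III -mukh → tsotsimukh.
Attach case dative -ne → tsotsimukhne.
Attach number dual -u → tsotsimukhneu.
Attach definiteness indefinite -man → tsotsimukhneuman.
Apply vowel harmony: tsotsimukhneuman → tsotsimikhneimen.
Apply epenthesis: tsotsimikhneimen → tsotsimikhoneimen.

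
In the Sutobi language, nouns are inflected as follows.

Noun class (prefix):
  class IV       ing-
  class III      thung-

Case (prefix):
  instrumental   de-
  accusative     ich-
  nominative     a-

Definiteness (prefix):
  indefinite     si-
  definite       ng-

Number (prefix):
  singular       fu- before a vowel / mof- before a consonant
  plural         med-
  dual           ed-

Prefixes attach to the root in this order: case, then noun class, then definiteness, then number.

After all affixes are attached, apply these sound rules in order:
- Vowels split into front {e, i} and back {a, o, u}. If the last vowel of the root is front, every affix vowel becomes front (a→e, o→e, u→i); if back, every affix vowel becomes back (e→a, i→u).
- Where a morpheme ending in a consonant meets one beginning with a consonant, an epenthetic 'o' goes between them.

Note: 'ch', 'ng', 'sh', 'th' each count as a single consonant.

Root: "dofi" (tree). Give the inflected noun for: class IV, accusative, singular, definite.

mefongingichodofi

Attach case accusative ich- → ichdofi.
Attach noun class class IV ing- → ingichdofi.
Attach definiteness definite ng- → ngingichdofi.
Attach number singular mof- (before consonant 'ng') → mofngingichdofi.
Apply vowel harmony: mofngingichdofi → mefngingichdofi.
Apply epenthesis: mefngingichdofi → mefongingichodofi.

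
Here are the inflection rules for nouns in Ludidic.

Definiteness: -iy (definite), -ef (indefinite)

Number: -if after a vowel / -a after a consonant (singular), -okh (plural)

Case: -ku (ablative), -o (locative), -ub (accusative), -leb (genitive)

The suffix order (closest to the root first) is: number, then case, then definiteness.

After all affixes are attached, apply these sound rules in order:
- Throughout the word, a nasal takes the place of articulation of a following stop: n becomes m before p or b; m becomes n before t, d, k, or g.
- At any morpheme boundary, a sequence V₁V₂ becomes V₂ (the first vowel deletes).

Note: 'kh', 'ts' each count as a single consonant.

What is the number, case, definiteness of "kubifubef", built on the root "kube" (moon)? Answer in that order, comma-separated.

Segment: kube-if-ub-ef.
number: -if/a → singular.
case: -ub → accusative.
definiteness: -ef → indefinite.

singular, accusative, indefinite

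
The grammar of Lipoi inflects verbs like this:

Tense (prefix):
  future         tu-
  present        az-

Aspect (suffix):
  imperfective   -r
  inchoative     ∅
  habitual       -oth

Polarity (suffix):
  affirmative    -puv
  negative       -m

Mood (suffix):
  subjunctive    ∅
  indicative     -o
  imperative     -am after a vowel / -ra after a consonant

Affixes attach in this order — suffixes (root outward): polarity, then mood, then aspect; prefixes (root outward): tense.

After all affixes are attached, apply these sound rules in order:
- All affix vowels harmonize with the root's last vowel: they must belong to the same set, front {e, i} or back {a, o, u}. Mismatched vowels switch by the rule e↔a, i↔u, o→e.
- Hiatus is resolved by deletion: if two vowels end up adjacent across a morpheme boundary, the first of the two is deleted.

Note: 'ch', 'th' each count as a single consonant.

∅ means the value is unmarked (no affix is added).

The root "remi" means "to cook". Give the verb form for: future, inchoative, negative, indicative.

tiremime

Attach polarity negative -m → remim.
Attach mood indicative -o → remimo.
Attach tense future tu- → turemimo.
aspect = inchoative: zero marking, form stays turemimo.
Apply vowel harmony: turemimo → tiremime.
Vowel deletion: no change.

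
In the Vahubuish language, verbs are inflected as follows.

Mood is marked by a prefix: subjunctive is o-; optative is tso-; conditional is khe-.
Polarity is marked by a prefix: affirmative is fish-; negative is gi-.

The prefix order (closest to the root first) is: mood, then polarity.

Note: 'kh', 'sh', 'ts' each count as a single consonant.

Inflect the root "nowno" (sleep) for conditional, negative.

gikhenowno

Attach mood conditional khe- → khenowno.
Attach polarity negative gi- → gikhenowno.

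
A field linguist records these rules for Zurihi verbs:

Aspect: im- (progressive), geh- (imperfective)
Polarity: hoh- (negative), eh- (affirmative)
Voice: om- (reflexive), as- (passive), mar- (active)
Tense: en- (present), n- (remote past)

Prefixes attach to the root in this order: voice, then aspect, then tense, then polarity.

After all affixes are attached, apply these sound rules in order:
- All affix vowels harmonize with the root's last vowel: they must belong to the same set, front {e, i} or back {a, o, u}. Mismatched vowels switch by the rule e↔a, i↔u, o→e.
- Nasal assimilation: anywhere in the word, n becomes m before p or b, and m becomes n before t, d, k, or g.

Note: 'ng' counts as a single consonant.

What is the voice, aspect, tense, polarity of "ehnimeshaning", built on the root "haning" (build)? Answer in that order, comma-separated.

passive, progressive, remote past, affirmative

Segment: eh-n-im-as-haning.
voice: as- → passive.
aspect: im- → progressive.
tense: n- → remote past.
polarity: eh- → affirmative.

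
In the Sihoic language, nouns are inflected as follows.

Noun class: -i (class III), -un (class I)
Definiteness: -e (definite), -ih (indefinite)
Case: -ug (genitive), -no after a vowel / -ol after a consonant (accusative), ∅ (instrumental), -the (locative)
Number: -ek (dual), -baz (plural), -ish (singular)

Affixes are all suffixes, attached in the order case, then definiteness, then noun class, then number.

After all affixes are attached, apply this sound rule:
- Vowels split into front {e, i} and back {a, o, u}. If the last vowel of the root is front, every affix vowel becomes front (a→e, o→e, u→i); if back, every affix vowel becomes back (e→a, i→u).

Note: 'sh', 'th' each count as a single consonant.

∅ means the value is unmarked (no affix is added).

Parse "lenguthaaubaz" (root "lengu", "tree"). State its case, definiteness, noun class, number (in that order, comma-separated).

Segment: lengu-the-e-i-baz.
case: -the → locative.
definiteness: -e → definite.
noun class: -i → class III.
number: -baz → plural.

locative, definite, class III, plural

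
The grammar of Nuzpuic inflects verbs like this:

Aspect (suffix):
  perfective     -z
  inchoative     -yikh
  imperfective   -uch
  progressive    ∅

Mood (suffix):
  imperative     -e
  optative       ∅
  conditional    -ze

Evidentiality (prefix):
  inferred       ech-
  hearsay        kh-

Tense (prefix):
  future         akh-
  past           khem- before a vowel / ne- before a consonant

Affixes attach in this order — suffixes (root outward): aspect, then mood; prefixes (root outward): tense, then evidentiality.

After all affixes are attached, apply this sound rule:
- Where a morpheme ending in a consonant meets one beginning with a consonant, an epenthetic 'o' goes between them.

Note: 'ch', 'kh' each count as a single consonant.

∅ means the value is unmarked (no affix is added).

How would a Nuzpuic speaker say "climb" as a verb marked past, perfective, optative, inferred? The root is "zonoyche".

echonezonoychez

Attach aspect perfective -z → zonoychez.
Attach tense past ne- (before consonant 'z') → nezonoychez.
Attach evidentiality inferred ech- → echnezonoychez.
mood = optative: zero marking, form stays echnezonoychez.
Apply epenthesis: echnezonoychez → echonezonoychez.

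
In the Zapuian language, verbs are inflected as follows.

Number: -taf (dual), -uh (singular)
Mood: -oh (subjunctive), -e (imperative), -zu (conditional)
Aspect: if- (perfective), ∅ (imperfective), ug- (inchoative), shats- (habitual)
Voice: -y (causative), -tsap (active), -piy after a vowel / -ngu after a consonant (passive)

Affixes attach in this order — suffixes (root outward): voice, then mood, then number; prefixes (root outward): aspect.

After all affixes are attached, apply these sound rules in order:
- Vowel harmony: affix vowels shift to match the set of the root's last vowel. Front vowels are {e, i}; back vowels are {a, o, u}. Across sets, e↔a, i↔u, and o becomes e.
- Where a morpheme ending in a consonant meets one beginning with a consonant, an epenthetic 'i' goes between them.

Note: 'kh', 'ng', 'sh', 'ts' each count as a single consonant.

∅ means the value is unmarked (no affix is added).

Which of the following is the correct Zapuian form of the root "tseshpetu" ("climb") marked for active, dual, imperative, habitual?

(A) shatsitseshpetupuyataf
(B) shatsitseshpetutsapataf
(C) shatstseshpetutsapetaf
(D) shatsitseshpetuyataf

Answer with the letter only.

B

Attach voice active -tsap → tseshpetutsap.
Attach mood imperative -e → tseshpetutsape.
Attach number dual -taf → tseshpetutsapetaf.
Attach aspect habitual shats- → shatstseshpetutsapetaf.
Apply vowel harmony: shatstseshpetutsapetaf → shatstseshpetutsapataf.
Apply epenthesis: shatstseshpetutsapataf → shatsitseshpetutsapataf.
So the correct form is shatsitseshpetutsapataf, option (B).
(A) shatsitseshpetupuyataf is wrong: it uses passive instead of active for voice.
(D) shatsitseshpetuyataf is wrong: it uses causative instead of active for voice.
(C) shatstseshpetutsapetaf is wrong: it fails to apply the sound rule(s).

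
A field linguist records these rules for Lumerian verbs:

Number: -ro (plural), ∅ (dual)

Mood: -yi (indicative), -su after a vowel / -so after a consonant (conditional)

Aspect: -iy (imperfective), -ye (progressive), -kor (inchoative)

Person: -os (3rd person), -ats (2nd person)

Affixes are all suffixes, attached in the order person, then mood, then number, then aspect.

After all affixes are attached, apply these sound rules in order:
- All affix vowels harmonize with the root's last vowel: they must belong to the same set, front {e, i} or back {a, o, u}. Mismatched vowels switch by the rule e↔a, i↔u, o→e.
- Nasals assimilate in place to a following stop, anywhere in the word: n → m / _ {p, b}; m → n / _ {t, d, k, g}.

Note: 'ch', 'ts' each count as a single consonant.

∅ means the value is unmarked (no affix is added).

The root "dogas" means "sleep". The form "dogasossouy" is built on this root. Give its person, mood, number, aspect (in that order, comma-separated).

3rd person, conditional, dual, imperfective

Segment: dogas-os-so-iy.
person: -os → 3rd person.
mood: -su/so → conditional.
number: ∅ → dual.
aspect: -iy → imperfective.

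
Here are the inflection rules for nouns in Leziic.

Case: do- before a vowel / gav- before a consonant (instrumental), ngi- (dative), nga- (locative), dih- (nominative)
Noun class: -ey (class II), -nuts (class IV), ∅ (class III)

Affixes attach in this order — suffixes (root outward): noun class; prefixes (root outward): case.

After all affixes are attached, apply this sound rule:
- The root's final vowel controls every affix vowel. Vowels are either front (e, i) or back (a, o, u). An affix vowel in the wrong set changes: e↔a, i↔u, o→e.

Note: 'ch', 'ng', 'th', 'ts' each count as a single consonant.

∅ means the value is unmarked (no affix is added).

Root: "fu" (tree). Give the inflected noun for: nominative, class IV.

duhfunuts

Attach noun class class IV -nuts → funuts.
Attach case nominative dih- → dihfunuts.
Apply vowel harmony: dihfunuts → duhfunuts.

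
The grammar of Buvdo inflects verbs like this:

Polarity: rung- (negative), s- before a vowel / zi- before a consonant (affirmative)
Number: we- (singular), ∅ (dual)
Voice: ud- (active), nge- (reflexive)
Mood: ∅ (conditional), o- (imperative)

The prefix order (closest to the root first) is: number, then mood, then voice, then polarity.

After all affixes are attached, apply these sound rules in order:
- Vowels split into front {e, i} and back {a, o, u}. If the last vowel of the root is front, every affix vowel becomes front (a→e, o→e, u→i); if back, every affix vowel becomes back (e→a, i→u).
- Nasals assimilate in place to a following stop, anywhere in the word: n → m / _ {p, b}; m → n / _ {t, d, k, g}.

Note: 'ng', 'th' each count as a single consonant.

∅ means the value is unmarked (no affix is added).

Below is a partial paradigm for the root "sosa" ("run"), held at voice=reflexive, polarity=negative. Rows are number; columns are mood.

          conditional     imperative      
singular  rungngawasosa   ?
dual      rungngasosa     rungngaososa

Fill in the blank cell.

rungngaowasosa

Attach number singular we- → wesosa.
Attach mood imperative o- → owesosa.
Attach voice reflexive nge- → ngeowesosa.
Attach polarity negative rung- → rungngeowesosa.
Apply vowel harmony: rungngeowesosa → rungngaowasosa.
Nasal assimilation: no change.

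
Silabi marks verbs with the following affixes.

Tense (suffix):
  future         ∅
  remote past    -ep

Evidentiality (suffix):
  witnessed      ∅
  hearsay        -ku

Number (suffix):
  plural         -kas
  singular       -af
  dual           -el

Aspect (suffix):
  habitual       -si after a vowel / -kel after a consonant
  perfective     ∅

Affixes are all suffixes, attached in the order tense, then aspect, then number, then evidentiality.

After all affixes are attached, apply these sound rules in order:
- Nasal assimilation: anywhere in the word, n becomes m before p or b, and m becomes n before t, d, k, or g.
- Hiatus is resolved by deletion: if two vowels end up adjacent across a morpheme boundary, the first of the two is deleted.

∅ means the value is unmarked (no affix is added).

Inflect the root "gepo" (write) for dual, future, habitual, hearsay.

tense = future: zero marking, form stays gepo.
Attach aspect habitual -si (after vowel 'o') → geposi.
Attach number dual -el → geposiel.
Attach evidentiality hearsay -ku → geposielku.
Nasal assimilation: no change.
Apply vowel deletion: geposielku → geposelku.

geposelku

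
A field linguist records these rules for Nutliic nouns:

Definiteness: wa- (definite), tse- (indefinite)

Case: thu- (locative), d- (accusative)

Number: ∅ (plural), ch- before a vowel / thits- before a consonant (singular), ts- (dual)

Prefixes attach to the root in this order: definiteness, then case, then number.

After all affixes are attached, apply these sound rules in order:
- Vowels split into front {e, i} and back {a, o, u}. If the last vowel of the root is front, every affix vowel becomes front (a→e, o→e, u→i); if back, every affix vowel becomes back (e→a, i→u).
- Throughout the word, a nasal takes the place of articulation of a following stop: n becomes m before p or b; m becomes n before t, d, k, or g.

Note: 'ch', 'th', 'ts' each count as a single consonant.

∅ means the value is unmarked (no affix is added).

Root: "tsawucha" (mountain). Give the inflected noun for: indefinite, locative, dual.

Attach definiteness indefinite tse- → tsetsawucha.
Attach case locative thu- → thutsetsawucha.
Attach number dual ts- → tsthutsetsawucha.
Apply vowel harmony: tsthutsetsawucha → tsthutsatsawucha.
Nasal assimilation: no change.

tsthutsatsawucha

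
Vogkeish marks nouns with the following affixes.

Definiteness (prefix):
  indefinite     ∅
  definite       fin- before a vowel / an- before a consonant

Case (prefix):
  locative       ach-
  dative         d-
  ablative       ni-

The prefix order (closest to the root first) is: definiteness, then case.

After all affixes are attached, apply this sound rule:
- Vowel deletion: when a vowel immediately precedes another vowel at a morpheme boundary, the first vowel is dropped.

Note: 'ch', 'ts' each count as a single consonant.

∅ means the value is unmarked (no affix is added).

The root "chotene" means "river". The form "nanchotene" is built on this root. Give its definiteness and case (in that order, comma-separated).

Segment: ni-an-chotene.
definiteness: fin/an- → definite.
case: ni- → ablative.

definite, ablative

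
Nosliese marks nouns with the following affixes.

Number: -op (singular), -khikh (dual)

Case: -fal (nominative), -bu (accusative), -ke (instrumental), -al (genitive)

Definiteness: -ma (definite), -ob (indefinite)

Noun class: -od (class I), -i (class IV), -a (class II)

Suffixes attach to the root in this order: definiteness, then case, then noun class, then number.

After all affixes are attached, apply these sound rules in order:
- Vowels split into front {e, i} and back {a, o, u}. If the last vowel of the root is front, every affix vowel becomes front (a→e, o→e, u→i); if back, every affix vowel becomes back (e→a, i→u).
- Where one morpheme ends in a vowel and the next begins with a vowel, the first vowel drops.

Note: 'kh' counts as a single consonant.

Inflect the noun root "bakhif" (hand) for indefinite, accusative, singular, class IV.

bakhifebbep

Attach definiteness indefinite -ob → bakhifob.
Attach case accusative -bu → bakhifobbu.
Attach noun class class IV -i → bakhifobbui.
Attach number singular -op → bakhifobbuiop.
Apply vowel harmony: bakhifobbuiop → bakhifebbiiep.
Apply vowel deletion: bakhifebbiiep → bakhifebbep.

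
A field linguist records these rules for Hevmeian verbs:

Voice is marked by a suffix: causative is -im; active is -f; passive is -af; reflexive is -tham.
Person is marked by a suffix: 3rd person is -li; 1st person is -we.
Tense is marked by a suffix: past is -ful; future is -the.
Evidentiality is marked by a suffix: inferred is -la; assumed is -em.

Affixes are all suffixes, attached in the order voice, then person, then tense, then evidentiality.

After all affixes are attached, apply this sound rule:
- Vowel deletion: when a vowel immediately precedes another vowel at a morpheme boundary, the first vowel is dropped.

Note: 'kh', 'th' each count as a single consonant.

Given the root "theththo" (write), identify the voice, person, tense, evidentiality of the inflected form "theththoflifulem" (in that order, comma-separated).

active, 3rd person, past, assumed

Segment: theththo-f-li-ful-em.
voice: -f → active.
person: -li → 3rd person.
tense: -ful → past.
evidentiality: -em → assumed.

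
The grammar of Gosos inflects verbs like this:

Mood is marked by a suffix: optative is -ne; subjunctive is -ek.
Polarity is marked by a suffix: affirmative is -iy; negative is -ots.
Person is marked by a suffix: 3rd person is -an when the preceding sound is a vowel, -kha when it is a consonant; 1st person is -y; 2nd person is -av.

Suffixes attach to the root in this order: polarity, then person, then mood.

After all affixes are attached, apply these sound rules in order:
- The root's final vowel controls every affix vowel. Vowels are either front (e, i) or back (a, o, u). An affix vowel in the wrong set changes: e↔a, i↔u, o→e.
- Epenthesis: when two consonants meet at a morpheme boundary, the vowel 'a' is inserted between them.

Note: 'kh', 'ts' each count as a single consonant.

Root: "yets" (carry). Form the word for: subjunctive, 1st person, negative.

yetsetsayek

Attach polarity negative -ots → yetsots.
Attach person 1st person -y → yetsotsy.
Attach mood subjunctive -ek → yetsotsyek.
Apply vowel harmony: yetsotsyek → yetsetsyek.
Apply epenthesis: yetsetsyek → yetsetsayek.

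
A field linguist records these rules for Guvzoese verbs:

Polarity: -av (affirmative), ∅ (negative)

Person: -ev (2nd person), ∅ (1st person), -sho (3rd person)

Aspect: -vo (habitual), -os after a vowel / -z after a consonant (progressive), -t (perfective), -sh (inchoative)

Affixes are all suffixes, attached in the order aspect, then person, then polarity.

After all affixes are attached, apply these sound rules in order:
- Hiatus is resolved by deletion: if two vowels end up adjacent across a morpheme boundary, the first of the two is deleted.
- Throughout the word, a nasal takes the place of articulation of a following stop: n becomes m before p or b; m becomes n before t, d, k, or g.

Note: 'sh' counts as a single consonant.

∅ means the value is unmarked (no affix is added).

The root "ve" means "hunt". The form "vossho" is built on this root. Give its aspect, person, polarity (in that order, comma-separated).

progressive, 3rd person, negative

Segment: ve-os-sho.
aspect: -os/z → progressive.
person: -sho → 3rd person.
polarity: ∅ → negative.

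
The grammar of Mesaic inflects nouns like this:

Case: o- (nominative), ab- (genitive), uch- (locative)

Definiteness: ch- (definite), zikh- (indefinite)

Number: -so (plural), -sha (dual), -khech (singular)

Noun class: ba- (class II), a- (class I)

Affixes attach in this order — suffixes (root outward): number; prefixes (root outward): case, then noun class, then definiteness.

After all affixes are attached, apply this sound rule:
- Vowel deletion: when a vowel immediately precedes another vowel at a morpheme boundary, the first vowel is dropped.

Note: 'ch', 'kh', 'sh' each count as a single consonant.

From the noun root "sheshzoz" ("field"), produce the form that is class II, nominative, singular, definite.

chbosheshzozkhech

Attach number singular -khech → sheshzozkhech.
Attach case nominative o- → osheshzozkhech.
Attach noun class class II ba- → baosheshzozkhech.
Attach definiteness definite ch- → chbaosheshzozkhech.
Apply vowel deletion: chbaosheshzozkhech → chbosheshzozkhech.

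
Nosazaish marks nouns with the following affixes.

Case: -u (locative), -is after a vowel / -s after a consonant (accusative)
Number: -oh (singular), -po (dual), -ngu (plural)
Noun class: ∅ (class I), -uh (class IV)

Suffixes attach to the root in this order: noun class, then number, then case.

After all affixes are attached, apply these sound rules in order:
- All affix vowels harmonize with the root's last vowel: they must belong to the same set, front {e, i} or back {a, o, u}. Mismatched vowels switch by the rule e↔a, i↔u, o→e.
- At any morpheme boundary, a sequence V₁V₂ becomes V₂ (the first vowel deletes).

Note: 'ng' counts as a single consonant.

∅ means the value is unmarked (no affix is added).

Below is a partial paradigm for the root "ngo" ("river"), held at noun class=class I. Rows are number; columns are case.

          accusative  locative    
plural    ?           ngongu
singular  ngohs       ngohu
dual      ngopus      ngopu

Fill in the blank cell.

ngongus

noun class = class I: zero marking, form stays ngo.
Attach number plural -ngu → ngongu.
Attach case accusative -is (after vowel 'u') → ngonguis.
Apply vowel harmony: ngonguis → ngonguus.
Apply vowel deletion: ngonguus → ngongus.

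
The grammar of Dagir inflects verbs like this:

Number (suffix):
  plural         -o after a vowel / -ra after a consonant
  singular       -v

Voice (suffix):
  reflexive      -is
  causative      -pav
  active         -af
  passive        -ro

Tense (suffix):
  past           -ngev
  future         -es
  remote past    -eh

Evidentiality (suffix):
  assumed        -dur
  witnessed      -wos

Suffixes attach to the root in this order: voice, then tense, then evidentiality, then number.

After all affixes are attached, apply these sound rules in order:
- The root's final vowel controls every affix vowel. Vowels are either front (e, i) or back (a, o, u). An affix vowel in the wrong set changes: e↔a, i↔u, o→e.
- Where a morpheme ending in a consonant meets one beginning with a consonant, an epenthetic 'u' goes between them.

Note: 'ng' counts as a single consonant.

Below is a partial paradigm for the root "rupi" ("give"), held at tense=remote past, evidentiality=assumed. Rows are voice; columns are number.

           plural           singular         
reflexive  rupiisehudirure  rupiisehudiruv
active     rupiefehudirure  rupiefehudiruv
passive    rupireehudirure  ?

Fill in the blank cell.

Attach voice passive -ro → rupiro.
Attach tense remote past -eh → rupiroeh.
Attach evidentiality assumed -dur → rupiroehdur.
Attach number singular -v → rupiroehdurv.
Apply vowel harmony: rupiroehdurv → rupireehdirv.
Apply epenthesis: rupireehdirv → rupireehudiruv.

rupireehudiruv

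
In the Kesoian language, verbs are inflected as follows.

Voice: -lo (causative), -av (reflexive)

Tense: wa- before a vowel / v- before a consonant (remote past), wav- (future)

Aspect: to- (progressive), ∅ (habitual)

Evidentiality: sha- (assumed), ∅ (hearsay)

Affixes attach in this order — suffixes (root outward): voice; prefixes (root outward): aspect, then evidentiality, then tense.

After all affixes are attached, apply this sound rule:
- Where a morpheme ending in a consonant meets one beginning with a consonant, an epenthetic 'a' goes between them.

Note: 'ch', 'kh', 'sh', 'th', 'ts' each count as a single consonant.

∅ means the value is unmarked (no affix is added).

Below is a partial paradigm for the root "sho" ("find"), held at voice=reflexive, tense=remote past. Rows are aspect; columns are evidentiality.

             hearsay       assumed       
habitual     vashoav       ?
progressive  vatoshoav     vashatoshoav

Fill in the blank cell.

vashashoav

aspect = habitual: zero marking, form stays sho.
Attach voice reflexive -av → shoav.
Attach evidentiality assumed sha- → shashoav.
Attach tense remote past v- (before consonant 'sh') → vshashoav.
Apply epenthesis: vshashoav → vashashoav.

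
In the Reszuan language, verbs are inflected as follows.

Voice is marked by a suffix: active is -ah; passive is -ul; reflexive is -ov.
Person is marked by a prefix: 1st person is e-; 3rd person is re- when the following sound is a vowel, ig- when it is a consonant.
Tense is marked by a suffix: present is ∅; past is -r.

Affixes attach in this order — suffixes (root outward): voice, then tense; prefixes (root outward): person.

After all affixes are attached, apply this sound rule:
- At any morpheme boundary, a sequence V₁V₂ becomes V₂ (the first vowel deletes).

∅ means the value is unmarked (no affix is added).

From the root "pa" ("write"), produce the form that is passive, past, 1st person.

epulr

Attach person 1st person e- → epa.
Attach voice passive -ul → epaul.
Attach tense past -r → epaulr.
Apply vowel deletion: epaulr → epulr.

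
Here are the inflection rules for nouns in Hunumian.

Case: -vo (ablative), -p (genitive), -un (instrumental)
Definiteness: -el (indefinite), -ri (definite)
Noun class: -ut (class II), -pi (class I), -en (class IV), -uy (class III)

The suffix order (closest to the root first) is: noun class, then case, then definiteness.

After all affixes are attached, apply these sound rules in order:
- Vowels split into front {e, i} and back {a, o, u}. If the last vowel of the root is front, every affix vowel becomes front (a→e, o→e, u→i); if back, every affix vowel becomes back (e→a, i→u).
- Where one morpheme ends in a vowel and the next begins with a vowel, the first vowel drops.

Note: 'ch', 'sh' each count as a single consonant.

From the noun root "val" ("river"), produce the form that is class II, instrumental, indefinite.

valutunal

Attach noun class class II -ut → valut.
Attach case instrumental -un → valutun.
Attach definiteness indefinite -el → valutunel.
Apply vowel harmony: valutunel → valutunal.
Vowel deletion: no change.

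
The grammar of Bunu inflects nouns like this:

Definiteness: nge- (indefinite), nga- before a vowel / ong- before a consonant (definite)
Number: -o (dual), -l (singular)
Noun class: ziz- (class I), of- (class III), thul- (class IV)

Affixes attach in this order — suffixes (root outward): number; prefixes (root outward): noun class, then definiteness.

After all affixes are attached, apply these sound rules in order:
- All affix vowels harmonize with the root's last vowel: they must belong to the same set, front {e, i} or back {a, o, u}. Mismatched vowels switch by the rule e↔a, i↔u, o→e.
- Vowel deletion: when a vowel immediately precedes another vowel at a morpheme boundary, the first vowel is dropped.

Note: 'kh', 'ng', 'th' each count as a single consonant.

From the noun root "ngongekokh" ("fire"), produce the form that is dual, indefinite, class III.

ngofngongekokho

Attach number dual -o → ngongekokho.
Attach noun class class III of- → ofngongekokho.
Attach definiteness indefinite nge- → ngeofngongekokho.
Apply vowel harmony: ngeofngongekokho → ngaofngongekokho.
Apply vowel deletion: ngaofngongekokho → ngofngongekokho.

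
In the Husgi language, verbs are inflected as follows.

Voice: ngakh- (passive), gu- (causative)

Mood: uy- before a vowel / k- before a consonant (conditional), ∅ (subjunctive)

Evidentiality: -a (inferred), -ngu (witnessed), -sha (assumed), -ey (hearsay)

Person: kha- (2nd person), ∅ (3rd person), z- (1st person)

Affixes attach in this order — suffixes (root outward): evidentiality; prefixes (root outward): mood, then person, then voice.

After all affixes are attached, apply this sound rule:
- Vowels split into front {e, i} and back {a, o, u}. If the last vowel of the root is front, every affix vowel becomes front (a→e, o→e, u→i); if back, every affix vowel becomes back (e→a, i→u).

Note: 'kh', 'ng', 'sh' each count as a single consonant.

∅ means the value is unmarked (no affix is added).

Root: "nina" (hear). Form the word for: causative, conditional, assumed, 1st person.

guzkninasha

Attach mood conditional k- (before consonant 'n') → knina.
Attach person 1st person z- → zknina.
Attach evidentiality assumed -sha → zkninasha.
Attach voice causative gu- → guzkninasha.
Vowel harmony: no change.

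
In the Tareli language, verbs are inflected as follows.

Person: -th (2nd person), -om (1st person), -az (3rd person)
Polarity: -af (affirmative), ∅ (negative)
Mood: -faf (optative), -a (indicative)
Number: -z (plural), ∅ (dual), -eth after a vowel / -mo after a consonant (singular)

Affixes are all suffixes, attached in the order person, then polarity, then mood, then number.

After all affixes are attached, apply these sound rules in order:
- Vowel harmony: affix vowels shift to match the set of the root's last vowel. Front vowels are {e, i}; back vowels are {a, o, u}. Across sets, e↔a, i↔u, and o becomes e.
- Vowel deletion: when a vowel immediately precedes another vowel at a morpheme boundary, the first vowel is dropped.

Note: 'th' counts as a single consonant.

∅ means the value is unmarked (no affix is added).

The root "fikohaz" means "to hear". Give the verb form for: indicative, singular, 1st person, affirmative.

Attach person 1st person -om → fikohazom.
Attach polarity affirmative -af → fikohazomaf.
Attach mood indicative -a → fikohazomafa.
Attach number singular -eth (after vowel 'a') → fikohazomafaeth.
Apply vowel harmony: fikohazomafaeth → fikohazomafaath.
Apply vowel deletion: fikohazomafaath → fikohazomafath.

fikohazomafath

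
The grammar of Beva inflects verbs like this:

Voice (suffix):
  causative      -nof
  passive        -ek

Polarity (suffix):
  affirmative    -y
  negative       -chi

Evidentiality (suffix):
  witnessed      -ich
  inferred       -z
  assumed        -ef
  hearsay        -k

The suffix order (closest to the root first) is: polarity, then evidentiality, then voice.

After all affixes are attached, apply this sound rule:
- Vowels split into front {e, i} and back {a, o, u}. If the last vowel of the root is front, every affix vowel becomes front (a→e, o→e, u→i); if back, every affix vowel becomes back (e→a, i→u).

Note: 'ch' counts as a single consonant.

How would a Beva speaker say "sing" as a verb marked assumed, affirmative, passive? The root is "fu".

fuyafak

Attach polarity affirmative -y → fuy.
Attach evidentiality assumed -ef → fuyef.
Attach voice passive -ek → fuyefek.
Apply vowel harmony: fuyefek → fuyafak.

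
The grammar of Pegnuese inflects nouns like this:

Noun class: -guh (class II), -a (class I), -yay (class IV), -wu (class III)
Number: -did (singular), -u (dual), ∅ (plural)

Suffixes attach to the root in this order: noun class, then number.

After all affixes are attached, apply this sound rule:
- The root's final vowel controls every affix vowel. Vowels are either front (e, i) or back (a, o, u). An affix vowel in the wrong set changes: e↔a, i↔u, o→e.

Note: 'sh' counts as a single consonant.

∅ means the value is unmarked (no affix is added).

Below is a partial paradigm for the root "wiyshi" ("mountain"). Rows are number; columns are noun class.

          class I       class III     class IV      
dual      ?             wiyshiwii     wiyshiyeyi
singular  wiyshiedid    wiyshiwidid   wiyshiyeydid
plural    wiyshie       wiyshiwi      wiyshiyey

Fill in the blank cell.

wiyshiei

Attach noun class class I -a → wiyshia.
Attach number dual -u → wiyshiau.
Apply vowel harmony: wiyshiau → wiyshiei.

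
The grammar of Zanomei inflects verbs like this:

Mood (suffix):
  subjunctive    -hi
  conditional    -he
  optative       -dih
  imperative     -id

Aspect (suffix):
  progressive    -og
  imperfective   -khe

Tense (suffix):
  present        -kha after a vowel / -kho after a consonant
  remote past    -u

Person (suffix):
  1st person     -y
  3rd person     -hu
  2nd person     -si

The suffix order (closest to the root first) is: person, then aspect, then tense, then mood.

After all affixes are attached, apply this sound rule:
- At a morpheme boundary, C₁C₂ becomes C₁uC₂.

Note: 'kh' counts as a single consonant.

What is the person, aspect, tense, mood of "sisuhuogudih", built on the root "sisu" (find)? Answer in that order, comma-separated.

3rd person, progressive, remote past, optative

Segment: sisu-hu-og-u-dih.
person: -hu → 3rd person.
aspect: -og → progressive.
tense: -u → remote past.
mood: -dih → optative.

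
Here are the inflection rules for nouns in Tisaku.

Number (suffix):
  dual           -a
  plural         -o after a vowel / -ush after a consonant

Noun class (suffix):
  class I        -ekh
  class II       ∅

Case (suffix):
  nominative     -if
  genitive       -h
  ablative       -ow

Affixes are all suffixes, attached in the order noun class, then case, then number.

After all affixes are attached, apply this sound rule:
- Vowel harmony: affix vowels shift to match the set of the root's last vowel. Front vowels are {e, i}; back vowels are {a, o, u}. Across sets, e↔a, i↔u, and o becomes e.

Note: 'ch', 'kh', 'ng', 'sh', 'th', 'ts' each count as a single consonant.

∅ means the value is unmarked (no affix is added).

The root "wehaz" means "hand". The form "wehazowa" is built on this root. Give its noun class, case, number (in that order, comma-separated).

class II, ablative, dual

Segment: wehaz-ow-a.
noun class: ∅ → class II.
case: -ow → ablative.
number: -a → dual.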